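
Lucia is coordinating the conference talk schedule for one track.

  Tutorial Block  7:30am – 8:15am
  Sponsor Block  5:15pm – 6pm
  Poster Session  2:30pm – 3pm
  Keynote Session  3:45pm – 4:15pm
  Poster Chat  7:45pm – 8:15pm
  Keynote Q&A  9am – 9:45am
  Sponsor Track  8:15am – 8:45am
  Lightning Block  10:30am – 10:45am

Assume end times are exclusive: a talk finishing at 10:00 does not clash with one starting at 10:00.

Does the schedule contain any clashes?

No

Two intervals overlap when each starts before the other ends.
Sorted by start: Tutorial Block, Sponsor Track, Keynote Q&A, Lightning Block, Poster Session, Keynote Session, Sponsor Block, Poster Chat.
Sponsor Track starts exactly when Tutorial Block ends (back-to-back, no overlap); Tutorial Block is clear from here.
Keynote Q&A starts after Sponsor Track ends; Sponsor Track is clear from here.
Lightning Block starts after Keynote Q&A ends; Keynote Q&A is clear from here.
Poster Session starts after Lightning Block ends; Lightning Block is clear from here.
Keynote Session starts after Poster Session ends; Poster Session is clear from here.
Sponsor Block starts after Keynote Session ends; Keynote Session is clear from here.
Poster Chat starts after Sponsor Block ends.
Every pair is clear; the schedule has no overlaps.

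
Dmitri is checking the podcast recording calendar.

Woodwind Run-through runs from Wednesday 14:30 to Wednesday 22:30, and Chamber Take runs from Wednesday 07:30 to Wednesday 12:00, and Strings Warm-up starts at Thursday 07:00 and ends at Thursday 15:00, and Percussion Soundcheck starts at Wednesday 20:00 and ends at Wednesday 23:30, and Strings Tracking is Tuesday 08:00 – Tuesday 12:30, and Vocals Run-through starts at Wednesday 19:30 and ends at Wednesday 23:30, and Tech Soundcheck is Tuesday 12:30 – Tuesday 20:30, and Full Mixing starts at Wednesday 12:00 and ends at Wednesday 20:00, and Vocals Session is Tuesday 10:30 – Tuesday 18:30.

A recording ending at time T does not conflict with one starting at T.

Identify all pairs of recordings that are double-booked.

Full Mixing & Vocals Run-through, Full Mixing & Woodwind Run-through, Percussion Soundcheck & Vocals Run-through, Percussion Soundcheck & Woodwind Run-through, Strings Tracking & Vocals Session, Tech Soundcheck & Vocals Session, Vocals Run-through & Woodwind Run-through

Sorted by start: Strings Tracking, Vocals Session, Tech Soundcheck, Chamber Take, Full Mixing, Woodwind Run-through, Vocals Run-through, Percussion Soundcheck, Strings Warm-up.
Vocals Session starts before Strings Tracking ends → Strings Tracking and Vocals Session overlap.
Tech Soundcheck starts exactly when Strings Tracking ends (back-to-back, no overlap) — done with Strings Tracking.
Tech Soundcheck starts before Vocals Session ends → Vocals Session and Tech Soundcheck overlap.
Chamber Take starts after Vocals Session ends — done with Vocals Session.
Chamber Take starts after Tech Soundcheck ends — done with Tech Soundcheck.
Full Mixing starts exactly when Chamber Take ends (back-to-back, no overlap) — done with Chamber Take.
Woodwind Run-through starts before Full Mixing ends → Full Mixing and Woodwind Run-through overlap.
Vocals Run-through starts before Full Mixing ends → Full Mixing and Vocals Run-through overlap.
Percussion Soundcheck starts exactly when Full Mixing ends (back-to-back, no overlap) — done with Full Mixing.
Vocals Run-through starts before Woodwind Run-through ends → Woodwind Run-through and Vocals Run-through overlap.
Percussion Soundcheck starts before Woodwind Run-through ends → Woodwind Run-through and Percussion Soundcheck overlap.
Strings Warm-up starts after Woodwind Run-through ends.
Percussion Soundcheck starts before Vocals Run-through ends → Vocals Run-through and Percussion Soundcheck overlap.
Strings Warm-up starts after Vocals Run-through ends.
Strings Warm-up starts after Percussion Soundcheck ends.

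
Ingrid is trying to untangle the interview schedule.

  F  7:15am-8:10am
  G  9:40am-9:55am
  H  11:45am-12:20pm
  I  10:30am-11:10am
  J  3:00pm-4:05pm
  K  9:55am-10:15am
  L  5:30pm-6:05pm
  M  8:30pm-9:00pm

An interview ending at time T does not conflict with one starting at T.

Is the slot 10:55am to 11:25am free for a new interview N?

F: ends 8:10am at or before N starts 10:55am → clear.
G: ends 9:55am at or before N starts 10:55am → clear.
K: ends 10:15am at or before N starts 10:55am → clear.
I: starts 10:30am before N ends 11:25am, and ends 11:10am after N starts 10:55am → overlap.
H: starts 11:45am at or after N ends 11:25am → clear.
J: starts 3:00pm at or after N ends 11:25am → clear.
L: starts 5:30pm at or after N ends 11:25am → clear.
M: starts 8:30pm at or after N ends 11:25am → clear.
N overlaps I.

No — it overlaps I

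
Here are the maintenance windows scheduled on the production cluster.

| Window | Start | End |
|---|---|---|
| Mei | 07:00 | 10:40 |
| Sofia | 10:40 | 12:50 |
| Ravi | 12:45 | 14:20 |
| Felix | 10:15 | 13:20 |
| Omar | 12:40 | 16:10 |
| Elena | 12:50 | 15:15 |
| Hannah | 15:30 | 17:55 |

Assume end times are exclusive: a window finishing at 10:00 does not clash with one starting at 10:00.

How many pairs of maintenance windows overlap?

11

Sorted by start: Mei, Felix, Sofia, Omar, Ravi, Elena, Hannah.
Felix starts before Mei ends → Mei and Felix overlap.
Sofia starts exactly when Mei ends (back-to-back, no overlap); Mei is clear from here.
Sofia starts before Felix ends → Felix and Sofia overlap.
Omar starts before Felix ends → Felix and Omar overlap.
Ravi starts before Felix ends → Felix and Ravi overlap.
Elena starts before Felix ends → Felix and Elena overlap.
Hannah starts after Felix ends.
Omar starts before Sofia ends → Sofia and Omar overlap.
Ravi starts before Sofia ends → Sofia and Ravi overlap.
Elena starts exactly when Sofia ends (back-to-back, no overlap); Sofia is clear from here.
Ravi starts before Omar ends → Omar and Ravi overlap.
Elena starts before Omar ends → Omar and Elena overlap.
Hannah starts before Omar ends → Omar and Hannah overlap.
Elena starts before Ravi ends → Ravi and Elena overlap.
Hannah starts after Ravi ends.
Hannah starts after Elena ends.
Overlapping pairs: Elena & Felix, Elena & Omar, Elena & Ravi, Felix & Mei, Felix & Omar, Felix & Ravi, Felix & Sofia, Hannah & Omar, Omar & Ravi, Omar & Sofia, Ravi & Sofia — 11 in total.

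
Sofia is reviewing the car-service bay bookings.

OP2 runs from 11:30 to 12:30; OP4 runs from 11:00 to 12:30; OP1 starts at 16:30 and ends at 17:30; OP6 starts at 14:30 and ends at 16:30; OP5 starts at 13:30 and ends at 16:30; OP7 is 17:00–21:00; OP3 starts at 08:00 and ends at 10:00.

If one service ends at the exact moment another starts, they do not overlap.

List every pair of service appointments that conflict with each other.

Two intervals overlap when each starts before the other ends.
Sorted by start: OP3, OP4, OP2, OP5, OP6, OP1, OP7.
OP4 starts after OP3 ends — done with OP3.
OP2 starts before OP4 ends → OP4 and OP2 overlap.
OP5 starts after OP4 ends — done with OP4.
OP5 starts after OP2 ends — done with OP2.
OP6 starts before OP5 ends → OP5 and OP6 overlap.
OP1 starts exactly when OP5 ends (back-to-back, no overlap) — done with OP5.
OP1 starts exactly when OP6 ends (back-to-back, no overlap) — done with OP6.
OP7 starts before OP1 ends → OP1 and OP7 overlap.

OP1 & OP7, OP2 & OP4, OP5 & OP6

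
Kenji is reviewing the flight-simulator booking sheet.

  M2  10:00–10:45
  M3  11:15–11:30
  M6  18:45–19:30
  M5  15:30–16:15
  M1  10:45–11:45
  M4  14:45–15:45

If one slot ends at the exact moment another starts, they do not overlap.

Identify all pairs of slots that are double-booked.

Two intervals overlap when each starts before the other ends.
Sorted by start: M2, M1, M3, M4, M5, M6.
M1 starts exactly when M2 ends (back-to-back, no overlap), so nothing later overlaps M2 either.
M3 starts before M1 ends → M1 and M3 overlap.
M4 starts after M1 ends, so nothing later overlaps M1 either.
M4 starts after M3 ends, so nothing later overlaps M3 either.
M5 starts before M4 ends → M4 and M5 overlap.
M6 starts after M4 ends.
M6 starts after M5 ends.

M1 & M3, M4 & M5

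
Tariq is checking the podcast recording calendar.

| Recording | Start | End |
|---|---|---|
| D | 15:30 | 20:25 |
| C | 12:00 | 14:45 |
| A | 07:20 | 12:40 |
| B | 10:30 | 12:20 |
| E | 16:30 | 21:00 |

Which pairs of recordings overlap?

Two intervals overlap when each starts before the other ends.
Sorted by start: A, B, C, D, E.
B starts before A ends → A and B overlap.
C starts before A ends → A and C overlap.
D starts after A ends — done with A.
C starts before B ends → B and C overlap.
D starts after B ends — done with B.
D starts after C ends — done with C.
E starts before D ends → D and E overlap.

A & B, A & C, B & C, D & E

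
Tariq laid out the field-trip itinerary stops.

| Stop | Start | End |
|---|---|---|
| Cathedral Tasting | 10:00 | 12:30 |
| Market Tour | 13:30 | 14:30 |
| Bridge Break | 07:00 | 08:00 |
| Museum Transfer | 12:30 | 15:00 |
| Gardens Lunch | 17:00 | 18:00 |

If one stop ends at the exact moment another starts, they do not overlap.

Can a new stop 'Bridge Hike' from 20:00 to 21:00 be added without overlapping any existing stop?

Yes — the slot is free

Bridge Break: ends 08:00 at or before Bridge Hike starts 20:00 → clear.
Cathedral Tasting: ends 12:30 at or before Bridge Hike starts 20:00 → clear.
Museum Transfer: ends 15:00 at or before Bridge Hike starts 20:00 → clear.
Market Tour: ends 14:30 at or before Bridge Hike starts 20:00 → clear.
Gardens Lunch: ends 18:00 at or before Bridge Hike starts 20:00 → clear.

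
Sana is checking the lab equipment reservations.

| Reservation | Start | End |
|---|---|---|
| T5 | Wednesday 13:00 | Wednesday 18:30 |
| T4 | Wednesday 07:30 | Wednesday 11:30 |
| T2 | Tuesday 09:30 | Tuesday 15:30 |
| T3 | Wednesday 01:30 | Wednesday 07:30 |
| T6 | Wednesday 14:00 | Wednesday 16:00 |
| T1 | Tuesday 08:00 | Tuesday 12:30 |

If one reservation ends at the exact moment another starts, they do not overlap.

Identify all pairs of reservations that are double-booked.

Sorted by start: T1, T2, T3, T4, T5, T6.
T2 starts before T1 ends → T1 and T2 overlap.
T3 starts after T1 ends; T1 is clear from here.
T3 starts after T2 ends; T2 is clear from here.
T4 starts exactly when T3 ends (back-to-back, no overlap); T3 is clear from here.
T5 starts after T4 ends; T4 is clear from here.
T6 starts before T5 ends → T5 and T6 overlap.

T1 & T2, T5 & T6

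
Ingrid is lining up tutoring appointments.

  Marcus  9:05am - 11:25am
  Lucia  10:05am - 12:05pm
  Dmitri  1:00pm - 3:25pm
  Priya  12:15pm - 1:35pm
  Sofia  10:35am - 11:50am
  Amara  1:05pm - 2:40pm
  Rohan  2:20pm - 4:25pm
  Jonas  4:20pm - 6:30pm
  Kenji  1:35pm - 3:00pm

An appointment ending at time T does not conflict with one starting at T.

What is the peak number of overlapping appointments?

4

Sweep the timeline, counting +1 at each start and −1 at each end (ends before starts at a tie):
9:05am start Marcus → 1
10:05am start Lucia → 2
10:35am start Sofia → 3
11:25am end Marcus → 2
11:50am end Sofia → 1
12:05pm end Lucia → 0
12:15pm start Priya → 1
1:00pm start Dmitri → 2
1:05pm start Amara → 3
1:35pm end Priya → 2
1:35pm start Kenji → 3
2:20pm start Rohan → 4
2:40pm end Amara → 3
3:00pm end Kenji → 2
3:25pm end Dmitri → 1
4:20pm start Jonas → 2
4:25pm end Rohan → 1
6:30pm end Jonas → 0
Peak is 4, at 2:20pm (Amara, Dmitri, Kenji, Rohan).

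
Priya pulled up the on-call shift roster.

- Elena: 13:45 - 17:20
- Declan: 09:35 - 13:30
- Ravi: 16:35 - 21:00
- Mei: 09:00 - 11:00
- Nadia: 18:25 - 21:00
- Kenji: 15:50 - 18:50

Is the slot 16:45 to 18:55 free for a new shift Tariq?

No — it overlaps Elena, Kenji, Nadia, Ravi

Mei: ends 11:00 at or before Tariq starts 16:45 → clear.
Declan: ends 13:30 at or before Tariq starts 16:45 → clear.
Elena: starts 13:45 before Tariq ends 18:55, and ends 17:20 after Tariq starts 16:45 → overlap.
Kenji: starts 15:50 before Tariq ends 18:55, and ends 18:50 after Tariq starts 16:45 → overlap.
Ravi: starts 16:35 before Tariq ends 18:55, and ends 21:00 after Tariq starts 16:45 → overlap.
Nadia: starts 18:25 before Tariq ends 18:55, and ends 21:00 after Tariq starts 16:45 → overlap.
Tariq overlaps Elena, Kenji, Nadia, Ravi.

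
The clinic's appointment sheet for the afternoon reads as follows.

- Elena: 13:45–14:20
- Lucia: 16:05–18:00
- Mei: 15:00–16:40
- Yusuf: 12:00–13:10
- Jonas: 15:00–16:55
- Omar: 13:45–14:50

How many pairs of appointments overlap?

Two intervals overlap when each starts before the other ends.
Sorted by start: Yusuf, Omar, Elena, Jonas, Mei, Lucia.
Omar starts after Yusuf ends, so nothing later overlaps Yusuf either.
Elena starts before Omar ends → Omar and Elena overlap.
Jonas starts after Omar ends, so nothing later overlaps Omar either.
Jonas starts after Elena ends, so nothing later overlaps Elena either.
Mei starts before Jonas ends → Jonas and Mei overlap.
Lucia starts before Jonas ends → Jonas and Lucia overlap.
Lucia starts before Mei ends → Mei and Lucia overlap.
Overlapping pairs: Elena & Omar, Jonas & Lucia, Jonas & Mei, Lucia & Mei — 4 in total.

4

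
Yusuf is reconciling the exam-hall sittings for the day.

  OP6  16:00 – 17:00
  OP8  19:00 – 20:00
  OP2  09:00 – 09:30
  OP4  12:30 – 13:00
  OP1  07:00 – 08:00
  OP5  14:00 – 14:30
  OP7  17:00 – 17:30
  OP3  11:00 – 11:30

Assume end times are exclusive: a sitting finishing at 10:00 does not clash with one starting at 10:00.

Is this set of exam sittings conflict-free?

Two intervals overlap when each starts before the other ends.
Sorted by start: OP1, OP2, OP3, OP4, OP5, OP6, OP7, OP8.
OP2 starts after OP1 ends; OP1 is clear from here.
OP3 starts after OP2 ends; OP2 is clear from here.
OP4 starts after OP3 ends; OP3 is clear from here.
OP5 starts after OP4 ends; OP4 is clear from here.
OP6 starts after OP5 ends; OP5 is clear from here.
OP7 starts exactly when OP6 ends (back-to-back, no overlap); OP6 is clear from here.
OP8 starts after OP7 ends.
Every pair is clear; the schedule has no overlaps.

Yes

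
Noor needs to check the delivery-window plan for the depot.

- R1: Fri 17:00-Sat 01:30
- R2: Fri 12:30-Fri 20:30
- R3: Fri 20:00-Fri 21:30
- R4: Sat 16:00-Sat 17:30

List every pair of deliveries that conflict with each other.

Sorted by start: R2, R1, R3, R4.
R1 starts before R2 ends → R2 and R1 overlap.
R3 starts before R2 ends → R2 and R3 overlap.
R4 starts after R2 ends.
R3 starts before R1 ends → R1 and R3 overlap.
R4 starts after R1 ends.
R4 starts after R3 ends.

R1 & R2, R1 & R3, R2 & R3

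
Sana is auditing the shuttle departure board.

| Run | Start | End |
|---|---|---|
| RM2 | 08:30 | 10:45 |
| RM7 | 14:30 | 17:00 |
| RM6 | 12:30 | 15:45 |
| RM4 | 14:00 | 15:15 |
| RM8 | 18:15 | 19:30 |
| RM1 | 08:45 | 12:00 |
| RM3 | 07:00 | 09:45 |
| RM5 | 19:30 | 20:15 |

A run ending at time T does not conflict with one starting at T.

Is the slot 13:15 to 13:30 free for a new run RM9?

No — it overlaps RM6

RM3: ends 09:45 at or before RM9 starts 13:15 → clear.
RM2: ends 10:45 at or before RM9 starts 13:15 → clear.
RM1: ends 12:00 at or before RM9 starts 13:15 → clear.
RM6: starts 12:30 before RM9 ends 13:30, and ends 15:45 after RM9 starts 13:15 → overlap.
RM4: starts 14:00 at or after RM9 ends 13:30 → clear.
RM7: starts 14:30 at or after RM9 ends 13:30 → clear.
RM8: starts 18:15 at or after RM9 ends 13:30 → clear.
RM5: starts 19:30 at or after RM9 ends 13:30 → clear.
RM9 overlaps RM6.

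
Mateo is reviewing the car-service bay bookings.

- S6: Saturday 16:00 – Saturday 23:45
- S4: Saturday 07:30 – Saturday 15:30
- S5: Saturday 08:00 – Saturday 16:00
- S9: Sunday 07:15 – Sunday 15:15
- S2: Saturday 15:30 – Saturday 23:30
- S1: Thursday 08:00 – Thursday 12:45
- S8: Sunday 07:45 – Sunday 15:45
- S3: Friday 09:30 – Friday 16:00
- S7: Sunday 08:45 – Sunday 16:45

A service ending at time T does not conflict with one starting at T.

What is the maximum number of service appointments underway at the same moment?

Sort all start/end points and keep a running count:
Thursday 08:00 start S1 → 1
Thursday 12:45 end S1 → 0
Friday 09:30 start S3 → 1
Friday 16:00 end S3 → 0
Saturday 07:30 start S4 → 1
Saturday 08:00 start S5 → 2
Saturday 15:30 end S4 → 1
Saturday 15:30 start S2 → 2
Saturday 16:00 end S5 → 1
Saturday 16:00 start S6 → 2
Saturday 23:30 end S2 → 1
Saturday 23:45 end S6 → 0
Sunday 07:15 start S9 → 1
Sunday 07:45 start S8 → 2
Sunday 08:45 start S7 → 3
Sunday 15:15 end S9 → 2
Sunday 15:45 end S8 → 1
Sunday 16:45 end S7 → 0
Peak is 3, at Sunday 08:45 (S7, S8, S9).

3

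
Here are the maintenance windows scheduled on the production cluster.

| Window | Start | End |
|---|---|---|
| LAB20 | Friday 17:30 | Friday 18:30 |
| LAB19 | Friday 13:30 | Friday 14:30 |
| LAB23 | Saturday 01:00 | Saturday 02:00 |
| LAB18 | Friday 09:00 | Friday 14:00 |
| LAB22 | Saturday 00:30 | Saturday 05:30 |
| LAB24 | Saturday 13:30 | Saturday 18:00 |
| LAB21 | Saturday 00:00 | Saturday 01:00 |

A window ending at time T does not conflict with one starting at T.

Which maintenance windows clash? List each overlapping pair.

LAB18 & LAB19, LAB21 & LAB22, LAB22 & LAB23

Sorted by start: LAB18, LAB19, LAB20, LAB21, LAB22, LAB23, LAB24.
LAB19 starts before LAB18 ends → LAB18 and LAB19 overlap.
LAB20 starts after LAB18 ends, so LAB18 has no further overlaps.
LAB20 starts after LAB19 ends, so LAB19 has no further overlaps.
LAB21 starts after LAB20 ends, so LAB20 has no further overlaps.
LAB22 starts before LAB21 ends → LAB21 and LAB22 overlap.
LAB23 starts exactly when LAB21 ends (back-to-back, no overlap), so LAB21 has no further overlaps.
LAB23 starts before LAB22 ends → LAB22 and LAB23 overlap.
LAB24 starts after LAB22 ends.
LAB24 starts after LAB23 ends.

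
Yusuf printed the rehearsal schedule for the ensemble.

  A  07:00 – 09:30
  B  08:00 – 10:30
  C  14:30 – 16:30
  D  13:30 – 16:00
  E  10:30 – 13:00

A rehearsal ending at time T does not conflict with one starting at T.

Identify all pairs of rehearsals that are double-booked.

Two intervals overlap when each starts before the other ends.
Sorted by start: A, B, E, D, C.
B starts before A ends → A and B overlap.
E starts after A ends — done with A.
E starts exactly when B ends (back-to-back, no overlap) — done with B.
D starts after E ends — done with E.
C starts before D ends → D and C overlap.

A & B, C & D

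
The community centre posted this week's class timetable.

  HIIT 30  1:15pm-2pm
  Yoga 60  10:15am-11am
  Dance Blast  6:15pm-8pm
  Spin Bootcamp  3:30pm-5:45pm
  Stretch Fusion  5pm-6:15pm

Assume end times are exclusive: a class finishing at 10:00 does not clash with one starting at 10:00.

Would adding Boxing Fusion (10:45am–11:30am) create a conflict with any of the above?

Yes — it overlaps Yoga 60

Yoga 60: starts 10:15am before Boxing Fusion ends 11:30am, and ends 11am after Boxing Fusion starts 10:45am → overlap.
HIIT 30: starts 1:15pm at or after Boxing Fusion ends 11:30am → clear.
Spin Bootcamp: starts 3:30pm at or after Boxing Fusion ends 11:30am → clear.
Stretch Fusion: starts 5pm at or after Boxing Fusion ends 11:30am → clear.
Dance Blast: starts 6:15pm at or after Boxing Fusion ends 11:30am → clear.
Boxing Fusion overlaps Yoga 60.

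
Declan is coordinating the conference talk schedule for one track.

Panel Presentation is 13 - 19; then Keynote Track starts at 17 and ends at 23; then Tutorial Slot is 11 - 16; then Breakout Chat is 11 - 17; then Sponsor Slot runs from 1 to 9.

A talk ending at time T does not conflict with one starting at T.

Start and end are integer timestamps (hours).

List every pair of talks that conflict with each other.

Sorted by start: Sponsor Slot, Breakout Chat, Tutorial Slot, Panel Presentation, Keynote Track.
Breakout Chat starts after Sponsor Slot ends, so Sponsor Slot has no further overlaps.
Tutorial Slot starts before Breakout Chat ends → Breakout Chat and Tutorial Slot overlap.
Panel Presentation starts before Breakout Chat ends → Breakout Chat and Panel Presentation overlap.
Keynote Track starts exactly when Breakout Chat ends (back-to-back, no overlap).
Panel Presentation starts before Tutorial Slot ends → Tutorial Slot and Panel Presentation overlap.
Keynote Track starts after Tutorial Slot ends.
Keynote Track starts before Panel Presentation ends → Panel Presentation and Keynote Track overlap.

Breakout Chat & Panel Presentation, Breakout Chat & Tutorial Slot, Keynote Track & Panel Presentation, Panel Presentation & Tutorial Slot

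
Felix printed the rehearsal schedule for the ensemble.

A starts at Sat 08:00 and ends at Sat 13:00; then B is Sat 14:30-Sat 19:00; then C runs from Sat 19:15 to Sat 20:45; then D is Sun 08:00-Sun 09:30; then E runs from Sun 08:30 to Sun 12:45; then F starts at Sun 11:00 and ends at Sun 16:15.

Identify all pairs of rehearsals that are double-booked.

D & E, E & F

Two intervals overlap when each starts before the other ends.
Sorted by start: A, B, C, D, E, F.
B starts after A ends, so nothing later overlaps A either.
C starts after B ends, so nothing later overlaps B either.
D starts after C ends, so nothing later overlaps C either.
E starts before D ends → D and E overlap.
F starts after D ends.
F starts before E ends → E and F overlap.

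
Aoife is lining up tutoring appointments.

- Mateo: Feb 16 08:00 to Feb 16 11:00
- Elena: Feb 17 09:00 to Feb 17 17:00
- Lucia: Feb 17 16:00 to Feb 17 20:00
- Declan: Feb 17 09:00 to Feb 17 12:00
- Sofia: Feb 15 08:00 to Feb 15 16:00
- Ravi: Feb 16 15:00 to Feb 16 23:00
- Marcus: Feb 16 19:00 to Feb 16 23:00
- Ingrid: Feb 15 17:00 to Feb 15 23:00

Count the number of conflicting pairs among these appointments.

3

Sorted by start: Sofia, Ingrid, Mateo, Ravi, Marcus, Elena, Declan, Lucia.
Ingrid starts after Sofia ends — done with Sofia.
Mateo starts after Ingrid ends — done with Ingrid.
Ravi starts after Mateo ends — done with Mateo.
Marcus starts before Ravi ends → Ravi and Marcus overlap.
Elena starts after Ravi ends — done with Ravi.
Elena starts after Marcus ends — done with Marcus.
Declan starts before Elena ends → Elena and Declan overlap.
Lucia starts before Elena ends → Elena and Lucia overlap.
Lucia starts after Declan ends.
Overlapping pairs: Declan & Elena, Elena & Lucia, Marcus & Ravi — 3 in total.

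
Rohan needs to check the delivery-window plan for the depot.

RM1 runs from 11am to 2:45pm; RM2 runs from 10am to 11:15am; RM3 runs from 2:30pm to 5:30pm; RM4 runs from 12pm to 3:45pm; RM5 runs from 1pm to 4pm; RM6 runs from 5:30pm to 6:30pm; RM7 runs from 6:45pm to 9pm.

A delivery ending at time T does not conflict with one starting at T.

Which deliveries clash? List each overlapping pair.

RM1 & RM2, RM1 & RM3, RM1 & RM4, RM1 & RM5, RM3 & RM4, RM3 & RM5, RM4 & RM5

Check each pair: they overlap iff neither finishes before the other starts.
Sorted by start: RM2, RM1, RM4, RM5, RM3, RM6, RM7.
RM1 starts before RM2 ends → RM2 and RM1 overlap.
RM4 starts after RM2 ends — done with RM2.
RM4 starts before RM1 ends → RM1 and RM4 overlap.
RM5 starts before RM1 ends → RM1 and RM5 overlap.
RM3 starts before RM1 ends → RM1 and RM3 overlap.
RM6 starts after RM1 ends — done with RM1.
RM5 starts before RM4 ends → RM4 and RM5 overlap.
RM3 starts before RM4 ends → RM4 and RM3 overlap.
RM6 starts after RM4 ends — done with RM4.
RM3 starts before RM5 ends → RM5 and RM3 overlap.
RM6 starts after RM5 ends — done with RM5.
RM6 starts exactly when RM3 ends (back-to-back, no overlap) — done with RM3.
RM7 starts after RM6 ends.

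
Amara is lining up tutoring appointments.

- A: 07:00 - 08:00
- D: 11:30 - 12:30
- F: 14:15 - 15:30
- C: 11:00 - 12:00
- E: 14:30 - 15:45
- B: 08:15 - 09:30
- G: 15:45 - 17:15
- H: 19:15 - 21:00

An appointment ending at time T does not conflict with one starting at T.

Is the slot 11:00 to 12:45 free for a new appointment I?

No — it overlaps C, D

A: ends 08:00 at or before I starts 11:00 → clear.
B: ends 09:30 at or before I starts 11:00 → clear.
C: starts 11:00 before I ends 12:45, and ends 12:00 after I starts 11:00 → overlap.
D: starts 11:30 before I ends 12:45, and ends 12:30 after I starts 11:00 → overlap.
F: starts 14:15 at or after I ends 12:45 → clear.
E: starts 14:30 at or after I ends 12:45 → clear.
G: starts 15:45 at or after I ends 12:45 → clear.
H: starts 19:15 at or after I ends 12:45 → clear.
I overlaps C, D.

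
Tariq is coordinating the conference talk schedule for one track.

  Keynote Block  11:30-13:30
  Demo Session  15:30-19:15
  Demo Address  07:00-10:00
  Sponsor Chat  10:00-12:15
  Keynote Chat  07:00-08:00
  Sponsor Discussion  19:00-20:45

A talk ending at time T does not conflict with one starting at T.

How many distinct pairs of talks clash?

3

Check each pair: they overlap iff neither finishes before the other starts.
Sorted by start: Keynote Chat, Demo Address, Sponsor Chat, Keynote Block, Demo Session, Sponsor Discussion.
Demo Address starts before Keynote Chat ends → Keynote Chat and Demo Address overlap.
Sponsor Chat starts after Keynote Chat ends, so nothing later overlaps Keynote Chat either.
Sponsor Chat starts exactly when Demo Address ends (back-to-back, no overlap), so nothing later overlaps Demo Address either.
Keynote Block starts before Sponsor Chat ends → Sponsor Chat and Keynote Block overlap.
Demo Session starts after Sponsor Chat ends, so nothing later overlaps Sponsor Chat either.
Demo Session starts after Keynote Block ends, so nothing later overlaps Keynote Block either.
Sponsor Discussion starts before Demo Session ends → Demo Session and Sponsor Discussion overlap.
Overlapping pairs: Demo Address & Keynote Chat, Demo Session & Sponsor Discussion, Keynote Block & Sponsor Chat — 3 in total.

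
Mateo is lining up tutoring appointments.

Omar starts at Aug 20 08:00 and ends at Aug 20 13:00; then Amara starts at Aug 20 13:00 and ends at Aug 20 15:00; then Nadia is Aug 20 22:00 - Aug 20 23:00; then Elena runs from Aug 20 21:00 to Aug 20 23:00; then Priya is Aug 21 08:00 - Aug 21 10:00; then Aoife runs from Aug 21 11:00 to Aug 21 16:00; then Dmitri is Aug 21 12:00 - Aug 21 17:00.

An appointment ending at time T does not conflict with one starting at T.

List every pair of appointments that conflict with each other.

Aoife & Dmitri, Elena & Nadia

Check each pair: they overlap iff neither finishes before the other starts.
Sorted by start: Omar, Amara, Elena, Nadia, Priya, Aoife, Dmitri.
Amara starts exactly when Omar ends (back-to-back, no overlap), so Omar has no further overlaps.
Elena starts after Amara ends, so Amara has no further overlaps.
Nadia starts before Elena ends → Elena and Nadia overlap.
Priya starts after Elena ends, so Elena has no further overlaps.
Priya starts after Nadia ends, so Nadia has no further overlaps.
Aoife starts after Priya ends, so Priya has no further overlaps.
Dmitri starts before Aoife ends → Aoife and Dmitri overlap.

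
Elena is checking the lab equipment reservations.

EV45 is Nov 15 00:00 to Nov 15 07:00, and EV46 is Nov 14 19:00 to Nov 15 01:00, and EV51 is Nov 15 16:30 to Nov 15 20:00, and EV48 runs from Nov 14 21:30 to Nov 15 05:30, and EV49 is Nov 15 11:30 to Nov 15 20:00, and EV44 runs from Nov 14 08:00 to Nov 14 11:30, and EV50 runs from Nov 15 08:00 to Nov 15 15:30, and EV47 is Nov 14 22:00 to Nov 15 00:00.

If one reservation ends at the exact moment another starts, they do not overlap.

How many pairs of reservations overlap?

7

Two intervals overlap when each starts before the other ends.
Sorted by start: EV44, EV46, EV48, EV47, EV45, EV50, EV49, EV51.
EV46 starts after EV44 ends, so nothing later overlaps EV44 either.
EV48 starts before EV46 ends → EV46 and EV48 overlap.
EV47 starts before EV46 ends → EV46 and EV47 overlap.
EV45 starts before EV46 ends → EV46 and EV45 overlap.
EV50 starts after EV46 ends, so nothing later overlaps EV46 either.
EV47 starts before EV48 ends → EV48 and EV47 overlap.
EV45 starts before EV48 ends → EV48 and EV45 overlap.
EV50 starts after EV48 ends, so nothing later overlaps EV48 either.
EV45 starts exactly when EV47 ends (back-to-back, no overlap), so nothing later overlaps EV47 either.
EV50 starts after EV45 ends, so nothing later overlaps EV45 either.
EV49 starts before EV50 ends → EV50 and EV49 overlap.
EV51 starts after EV50 ends.
EV51 starts before EV49 ends → EV49 and EV51 overlap.
Overlapping pairs: EV45 & EV46, EV45 & EV48, EV46 & EV47, EV46 & EV48, EV47 & EV48, EV49 & EV50, EV49 & EV51 — 7 in total.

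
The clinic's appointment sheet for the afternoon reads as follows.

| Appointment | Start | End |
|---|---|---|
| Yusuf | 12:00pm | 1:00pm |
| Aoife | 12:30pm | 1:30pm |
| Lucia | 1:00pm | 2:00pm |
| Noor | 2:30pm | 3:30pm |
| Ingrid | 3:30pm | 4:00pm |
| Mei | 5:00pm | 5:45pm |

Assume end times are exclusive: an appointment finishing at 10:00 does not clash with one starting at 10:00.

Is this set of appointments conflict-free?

Sorted by start: Yusuf, Aoife, Lucia, Noor, Ingrid, Mei.
Aoife starts before Yusuf ends → Yusuf and Aoife overlap.
That's a conflict, so the schedule is not conflict-free.

No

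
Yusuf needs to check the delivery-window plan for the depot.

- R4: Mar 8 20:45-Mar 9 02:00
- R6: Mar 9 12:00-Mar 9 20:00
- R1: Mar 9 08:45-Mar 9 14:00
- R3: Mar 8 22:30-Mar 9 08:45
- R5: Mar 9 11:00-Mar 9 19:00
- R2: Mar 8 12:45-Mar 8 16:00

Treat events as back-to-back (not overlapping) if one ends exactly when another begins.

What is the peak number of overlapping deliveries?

Sweep the timeline, counting +1 at each start and −1 at each end (ends before starts at a tie):
Mar 8 12:45 start R2 → 1
Mar 8 16:00 end R2 → 0
Mar 8 20:45 start R4 → 1
Mar 8 22:30 start R3 → 2
Mar 9 02:00 end R4 → 1
Mar 9 08:45 end R3 → 0
Mar 9 08:45 start R1 → 1
Mar 9 11:00 start R5 → 2
Mar 9 12:00 start R6 → 3
Mar 9 14:00 end R1 → 2
Mar 9 19:00 end R5 → 1
Mar 9 20:00 end R6 → 0
Peak is 3, at Mar 9 12:00 (R1, R5, R6).

3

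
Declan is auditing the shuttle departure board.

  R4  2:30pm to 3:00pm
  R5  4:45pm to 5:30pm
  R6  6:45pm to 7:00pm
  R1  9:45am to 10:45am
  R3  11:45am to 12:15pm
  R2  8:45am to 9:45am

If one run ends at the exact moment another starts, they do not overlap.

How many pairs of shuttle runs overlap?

Sorted by start: R2, R1, R3, R4, R5, R6.
R1 starts exactly when R2 ends (back-to-back, no overlap); R2 is clear from here.
R3 starts after R1 ends; R1 is clear from here.
R4 starts after R3 ends; R3 is clear from here.
R5 starts after R4 ends; R4 is clear from here.
R6 starts after R5 ends.
No pair overlaps.

0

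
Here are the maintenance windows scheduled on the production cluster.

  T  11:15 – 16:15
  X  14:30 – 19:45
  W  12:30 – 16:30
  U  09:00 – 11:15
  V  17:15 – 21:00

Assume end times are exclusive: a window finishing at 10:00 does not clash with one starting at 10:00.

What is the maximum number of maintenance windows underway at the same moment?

Sort all start/end points and keep a running count:
09:00 start U → 1
11:15 end U → 0
11:15 start T → 1
12:30 start W → 2
14:30 start X → 3
16:15 end T → 2
16:30 end W → 1
17:15 start V → 2
19:45 end X → 1
21:00 end V → 0
Peak is 3, at 14:30 (T, W, X).

3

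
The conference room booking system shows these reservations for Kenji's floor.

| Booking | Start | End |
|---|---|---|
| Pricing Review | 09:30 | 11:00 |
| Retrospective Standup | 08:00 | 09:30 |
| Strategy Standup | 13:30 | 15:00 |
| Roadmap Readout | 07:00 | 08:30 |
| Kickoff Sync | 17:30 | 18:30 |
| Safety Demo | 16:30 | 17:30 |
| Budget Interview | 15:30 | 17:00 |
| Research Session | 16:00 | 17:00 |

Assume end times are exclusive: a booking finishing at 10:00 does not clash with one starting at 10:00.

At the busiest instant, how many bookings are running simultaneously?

3

Sweep the timeline, counting +1 at each start and −1 at each end (ends before starts at a tie):
07:00 start Roadmap Readout → 1
08:00 start Retrospective Standup → 2
08:30 end Roadmap Readout → 1
09:30 end Retrospective Standup → 0
09:30 start Pricing Review → 1
11:00 end Pricing Review → 0
13:30 start Strategy Standup → 1
15:00 end Strategy Standup → 0
15:30 start Budget Interview → 1
16:00 start Research Session → 2
16:30 start Safety Demo → 3
17:00 end Budget Interview → 2
17:00 end Research Session → 1
17:30 end Safety Demo → 0
17:30 start Kickoff Sync → 1
18:30 end Kickoff Sync → 0
Peak is 3, at 16:30 (Budget Interview, Research Session, Safety Demo).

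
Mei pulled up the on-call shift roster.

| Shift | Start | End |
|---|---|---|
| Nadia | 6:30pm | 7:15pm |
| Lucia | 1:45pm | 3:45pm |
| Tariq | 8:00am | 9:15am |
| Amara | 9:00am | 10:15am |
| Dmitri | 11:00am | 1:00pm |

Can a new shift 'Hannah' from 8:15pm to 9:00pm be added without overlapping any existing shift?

Yes — the slot is free

Tariq: ends 9:15am at or before Hannah starts 8:15pm → clear.
Amara: ends 10:15am at or before Hannah starts 8:15pm → clear.
Dmitri: ends 1:00pm at or before Hannah starts 8:15pm → clear.
Lucia: ends 3:45pm at or before Hannah starts 8:15pm → clear.
Nadia: ends 7:15pm at or before Hannah starts 8:15pm → clear.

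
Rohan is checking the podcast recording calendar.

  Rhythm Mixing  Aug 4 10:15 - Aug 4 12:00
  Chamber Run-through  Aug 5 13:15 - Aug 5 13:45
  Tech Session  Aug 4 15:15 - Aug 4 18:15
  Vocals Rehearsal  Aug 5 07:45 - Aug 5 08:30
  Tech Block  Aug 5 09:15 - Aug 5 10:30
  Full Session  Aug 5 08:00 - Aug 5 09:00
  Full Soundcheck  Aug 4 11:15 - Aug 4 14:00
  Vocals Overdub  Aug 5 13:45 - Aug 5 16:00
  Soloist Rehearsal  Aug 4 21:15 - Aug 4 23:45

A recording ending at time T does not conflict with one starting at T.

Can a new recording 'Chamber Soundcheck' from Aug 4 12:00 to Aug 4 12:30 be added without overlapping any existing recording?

No — it overlaps Full Soundcheck

Rhythm Mixing: ends Aug 4 12:00 at or before Chamber Soundcheck starts Aug 4 12:00 → clear.
Full Soundcheck: starts Aug 4 11:15 before Chamber Soundcheck ends Aug 4 12:30, and ends Aug 4 14:00 after Chamber Soundcheck starts Aug 4 12:00 → overlap.
Tech Session: starts Aug 4 15:15 at or after Chamber Soundcheck ends Aug 4 12:30 → clear.
Soloist Rehearsal: starts Aug 4 21:15 at or after Chamber Soundcheck ends Aug 4 12:30 → clear.
Vocals Rehearsal: starts Aug 5 07:45 at or after Chamber Soundcheck ends Aug 4 12:30 → clear.
Full Session: starts Aug 5 08:00 at or after Chamber Soundcheck ends Aug 4 12:30 → clear.
Tech Block: starts Aug 5 09:15 at or after Chamber Soundcheck ends Aug 4 12:30 → clear.
Chamber Run-through: starts Aug 5 13:15 at or after Chamber Soundcheck ends Aug 4 12:30 → clear.
Vocals Overdub: starts Aug 5 13:45 at or after Chamber Soundcheck ends Aug 4 12:30 → clear.
Chamber Soundcheck overlaps Full Soundcheck.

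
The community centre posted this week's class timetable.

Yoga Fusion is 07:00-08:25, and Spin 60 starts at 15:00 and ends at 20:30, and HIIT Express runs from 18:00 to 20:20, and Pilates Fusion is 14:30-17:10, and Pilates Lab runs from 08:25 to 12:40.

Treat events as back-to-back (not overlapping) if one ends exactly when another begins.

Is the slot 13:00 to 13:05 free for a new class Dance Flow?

Yoga Fusion: ends 08:25 at or before Dance Flow starts 13:00 → clear.
Pilates Lab: ends 12:40 at or before Dance Flow starts 13:00 → clear.
Pilates Fusion: starts 14:30 at or after Dance Flow ends 13:05 → clear.
Spin 60: starts 15:00 at or after Dance Flow ends 13:05 → clear.
HIIT Express: starts 18:00 at or after Dance Flow ends 13:05 → clear.

Yes — the slot is free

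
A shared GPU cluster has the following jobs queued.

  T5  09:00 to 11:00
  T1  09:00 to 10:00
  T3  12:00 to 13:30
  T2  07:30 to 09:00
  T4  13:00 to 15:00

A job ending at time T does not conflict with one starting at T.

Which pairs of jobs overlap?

Sorted by start: T2, T1, T5, T3, T4.
T1 starts exactly when T2 ends (back-to-back, no overlap), so T2 has no further overlaps.
T5 starts before T1 ends → T1 and T5 overlap.
T3 starts after T1 ends, so T1 has no further overlaps.
T3 starts after T5 ends, so T5 has no further overlaps.
T4 starts before T3 ends → T3 and T4 overlap.

T1 & T5, T3 & T4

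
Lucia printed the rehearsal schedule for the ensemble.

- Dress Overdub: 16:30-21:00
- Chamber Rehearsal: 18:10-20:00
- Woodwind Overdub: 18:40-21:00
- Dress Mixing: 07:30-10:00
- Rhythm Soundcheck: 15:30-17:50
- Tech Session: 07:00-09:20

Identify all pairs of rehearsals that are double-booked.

Two intervals overlap when each starts before the other ends.
Sorted by start: Tech Session, Dress Mixing, Rhythm Soundcheck, Dress Overdub, Chamber Rehearsal, Woodwind Overdub.
Dress Mixing starts before Tech Session ends → Tech Session and Dress Mixing overlap.
Rhythm Soundcheck starts after Tech Session ends, so Tech Session has no further overlaps.
Rhythm Soundcheck starts after Dress Mixing ends, so Dress Mixing has no further overlaps.
Dress Overdub starts before Rhythm Soundcheck ends → Rhythm Soundcheck and Dress Overdub overlap.
Chamber Rehearsal starts after Rhythm Soundcheck ends, so Rhythm Soundcheck has no further overlaps.
Chamber Rehearsal starts before Dress Overdub ends → Dress Overdub and Chamber Rehearsal overlap.
Woodwind Overdub starts before Dress Overdub ends → Dress Overdub and Woodwind Overdub overlap.
Woodwind Overdub starts before Chamber Rehearsal ends → Chamber Rehearsal and Woodwind Overdub overlap.

Chamber Rehearsal & Dress Overdub, Chamber Rehearsal & Woodwind Overdub, Dress Mixing & Tech Session, Dress Overdub & Rhythm Soundcheck, Dress Overdub & Woodwind Overdub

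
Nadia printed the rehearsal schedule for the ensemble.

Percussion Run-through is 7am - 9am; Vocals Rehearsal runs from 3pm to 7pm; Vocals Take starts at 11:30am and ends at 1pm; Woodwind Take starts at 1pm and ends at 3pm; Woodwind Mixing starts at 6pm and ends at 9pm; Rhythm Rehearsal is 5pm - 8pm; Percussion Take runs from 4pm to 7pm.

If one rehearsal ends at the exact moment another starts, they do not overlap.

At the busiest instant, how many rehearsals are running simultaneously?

4

Sweep the timeline, counting +1 at each start and −1 at each end (ends before starts at a tie):
7am start Percussion Run-through → 1
9am end Percussion Run-through → 0
11:30am start Vocals Take → 1
1pm end Vocals Take → 0
1pm start Woodwind Take → 1
3pm end Woodwind Take → 0
3pm start Vocals Rehearsal → 1
4pm start Percussion Take → 2
5pm start Rhythm Rehearsal → 3
6pm start Woodwind Mixing → 4
7pm end Percussion Take → 3
7pm end Vocals Rehearsal → 2
8pm end Rhythm Rehearsal → 1
9pm end Woodwind Mixing → 0
Peak is 4, at 6pm (Percussion Take, Rhythm Rehearsal, Vocals Rehearsal, Woodwind Mixing).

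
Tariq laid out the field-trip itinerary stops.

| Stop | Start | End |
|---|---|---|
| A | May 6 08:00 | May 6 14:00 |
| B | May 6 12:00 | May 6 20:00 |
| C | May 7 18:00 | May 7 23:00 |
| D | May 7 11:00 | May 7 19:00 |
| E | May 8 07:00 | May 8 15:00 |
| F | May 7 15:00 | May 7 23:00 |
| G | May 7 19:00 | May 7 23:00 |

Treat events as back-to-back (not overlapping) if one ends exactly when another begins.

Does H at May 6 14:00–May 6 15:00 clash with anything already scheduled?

Yes — it overlaps B

A: ends May 6 14:00 at or before H starts May 6 14:00 → clear.
B: starts May 6 12:00 before H ends May 6 15:00, and ends May 6 20:00 after H starts May 6 14:00 → overlap.
D: starts May 7 11:00 at or after H ends May 6 15:00 → clear.
F: starts May 7 15:00 at or after H ends May 6 15:00 → clear.
C: starts May 7 18:00 at or after H ends May 6 15:00 → clear.
G: starts May 7 19:00 at or after H ends May 6 15:00 → clear.
E: starts May 8 07:00 at or after H ends May 6 15:00 → clear.
H overlaps B.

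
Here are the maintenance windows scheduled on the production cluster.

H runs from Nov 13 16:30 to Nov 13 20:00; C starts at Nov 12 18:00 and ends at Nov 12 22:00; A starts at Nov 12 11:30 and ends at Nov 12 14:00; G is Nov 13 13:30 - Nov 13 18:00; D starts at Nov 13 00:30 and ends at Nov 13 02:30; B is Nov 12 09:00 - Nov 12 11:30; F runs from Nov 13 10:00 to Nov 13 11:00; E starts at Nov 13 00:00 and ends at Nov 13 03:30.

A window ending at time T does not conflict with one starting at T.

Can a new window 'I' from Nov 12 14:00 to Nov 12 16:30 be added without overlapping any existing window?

B: ends Nov 12 11:30 at or before I starts Nov 12 14:00 → clear.
A: ends Nov 12 14:00 at or before I starts Nov 12 14:00 → clear.
C: starts Nov 12 18:00 at or after I ends Nov 12 16:30 → clear.
E: starts Nov 13 00:00 at or after I ends Nov 12 16:30 → clear.
D: starts Nov 13 00:30 at or after I ends Nov 12 16:30 → clear.
F: starts Nov 13 10:00 at or after I ends Nov 12 16:30 → clear.
G: starts Nov 13 13:30 at or after I ends Nov 12 16:30 → clear.
H: starts Nov 13 16:30 at or after I ends Nov 12 16:30 → clear.

Yes — the slot is free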